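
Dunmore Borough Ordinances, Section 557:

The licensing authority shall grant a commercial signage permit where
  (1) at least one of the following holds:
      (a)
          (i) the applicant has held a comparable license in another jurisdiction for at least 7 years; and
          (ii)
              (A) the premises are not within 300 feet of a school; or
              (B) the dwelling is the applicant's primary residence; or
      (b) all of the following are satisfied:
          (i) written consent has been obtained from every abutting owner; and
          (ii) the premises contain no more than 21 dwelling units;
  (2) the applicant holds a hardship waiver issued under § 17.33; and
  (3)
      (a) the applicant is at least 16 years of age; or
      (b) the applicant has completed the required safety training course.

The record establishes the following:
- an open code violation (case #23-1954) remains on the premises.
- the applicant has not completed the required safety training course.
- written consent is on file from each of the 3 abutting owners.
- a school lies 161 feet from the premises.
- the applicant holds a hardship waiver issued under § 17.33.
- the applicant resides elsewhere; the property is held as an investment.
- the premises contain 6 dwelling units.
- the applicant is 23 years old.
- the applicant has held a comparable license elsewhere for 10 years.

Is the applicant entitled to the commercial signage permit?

Yes — granted.

(i) prior license ≥ 7 yr — satisfied.
(A) ≥300 ft from school — not satisfied.
(B) primary residence — not met.
(ii) = F OR F = false.
(a) = T AND F = false.
(i) all abutters consent — met.
(ii) ≤ 21 units — satisfied.
(b) = T AND T = true.
(1) = F OR T = true.
(2) hardship waiver — met.
(a) age ≥ 16 — holds.
(b) safety training — not met.
So (3) is satisfied (T OR F).
Overall: T AND T AND T → true.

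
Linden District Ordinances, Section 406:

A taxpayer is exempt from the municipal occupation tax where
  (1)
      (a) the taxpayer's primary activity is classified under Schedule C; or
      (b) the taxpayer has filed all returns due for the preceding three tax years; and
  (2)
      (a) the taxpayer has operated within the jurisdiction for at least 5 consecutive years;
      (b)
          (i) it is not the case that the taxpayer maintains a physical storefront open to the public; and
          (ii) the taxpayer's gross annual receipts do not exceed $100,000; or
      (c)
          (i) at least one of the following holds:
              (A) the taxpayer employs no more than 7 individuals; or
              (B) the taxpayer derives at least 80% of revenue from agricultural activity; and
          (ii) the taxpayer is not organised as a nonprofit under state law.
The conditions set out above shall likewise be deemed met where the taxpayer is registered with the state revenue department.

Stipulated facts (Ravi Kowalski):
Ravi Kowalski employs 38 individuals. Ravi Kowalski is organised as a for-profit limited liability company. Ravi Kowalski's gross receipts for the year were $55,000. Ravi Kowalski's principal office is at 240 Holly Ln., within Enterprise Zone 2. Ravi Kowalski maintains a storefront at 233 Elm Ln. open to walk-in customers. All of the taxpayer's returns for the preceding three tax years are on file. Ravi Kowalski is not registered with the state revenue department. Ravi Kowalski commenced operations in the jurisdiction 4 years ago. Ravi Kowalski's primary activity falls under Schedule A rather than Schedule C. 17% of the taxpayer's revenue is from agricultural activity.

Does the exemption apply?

No — not exempt.

(a) Schedule C activity — not satisfied.
(b) returns current — satisfied.
So (1) is satisfied (F OR T).
(a) ≥ 5 yrs in jurisdiction — fails.
(i) not (has storefront) — not satisfied.
(ii) receipts ≤ $100,000 — met.
(b) = F AND T = false.
(A) ≤ 7 employees — not satisfied.
(B) ≥80% agricultural — not satisfied.
(i) = F OR F = false.
(ii) not (nonprofit) — satisfied.
So (c) is not satisfied (F AND T).
So (2) is not satisfied (F OR F OR F).
Overall = T AND F = false.
Exception (state-registered) — not satisfied.
Result: main false OR exception false → false.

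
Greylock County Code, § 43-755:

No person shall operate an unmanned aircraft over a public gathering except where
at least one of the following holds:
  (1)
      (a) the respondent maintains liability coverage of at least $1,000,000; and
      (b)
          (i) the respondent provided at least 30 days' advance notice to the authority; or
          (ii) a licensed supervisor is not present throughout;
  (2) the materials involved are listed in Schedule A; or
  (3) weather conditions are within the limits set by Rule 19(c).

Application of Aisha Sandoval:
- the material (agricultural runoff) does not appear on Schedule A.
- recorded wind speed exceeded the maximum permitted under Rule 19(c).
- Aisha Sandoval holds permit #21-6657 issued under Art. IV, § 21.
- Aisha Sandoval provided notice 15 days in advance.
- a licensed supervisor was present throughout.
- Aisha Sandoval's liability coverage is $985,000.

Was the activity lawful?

(a) coverage ≥ $1,000,000 — not satisfied.
(i) ≥30 days' notice — fails.
(ii) not (supervisor present) — not satisfied.
(b): F OR F → false.
So (1) is not satisfied (F AND F).
(2) Schedule A material — fails.
(3) weather ok — fails.
Overall = F OR F OR F = false.

No — unlawful.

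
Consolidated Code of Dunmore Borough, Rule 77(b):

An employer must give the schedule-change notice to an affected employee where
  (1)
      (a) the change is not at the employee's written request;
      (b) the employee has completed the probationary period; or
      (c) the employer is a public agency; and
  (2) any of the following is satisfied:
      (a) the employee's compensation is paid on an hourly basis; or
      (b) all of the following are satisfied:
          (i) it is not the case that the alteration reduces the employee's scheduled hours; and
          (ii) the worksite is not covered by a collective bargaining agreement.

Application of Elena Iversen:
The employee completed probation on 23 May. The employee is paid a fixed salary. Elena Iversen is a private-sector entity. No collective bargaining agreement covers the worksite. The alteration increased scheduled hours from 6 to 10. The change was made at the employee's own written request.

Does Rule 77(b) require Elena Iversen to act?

Yes — required.

(a) not employee-requested — not satisfied.
(b) past probation — holds.
(c) public agency — fails.
So (1) is satisfied (F OR T OR F).
(a) hourly-paid — not met.
(i) not (hours reduced) — holds.
(ii) no CBA — holds.
(b) = T AND T = true.
(2) = F OR T = true.
Overall = T AND T = true.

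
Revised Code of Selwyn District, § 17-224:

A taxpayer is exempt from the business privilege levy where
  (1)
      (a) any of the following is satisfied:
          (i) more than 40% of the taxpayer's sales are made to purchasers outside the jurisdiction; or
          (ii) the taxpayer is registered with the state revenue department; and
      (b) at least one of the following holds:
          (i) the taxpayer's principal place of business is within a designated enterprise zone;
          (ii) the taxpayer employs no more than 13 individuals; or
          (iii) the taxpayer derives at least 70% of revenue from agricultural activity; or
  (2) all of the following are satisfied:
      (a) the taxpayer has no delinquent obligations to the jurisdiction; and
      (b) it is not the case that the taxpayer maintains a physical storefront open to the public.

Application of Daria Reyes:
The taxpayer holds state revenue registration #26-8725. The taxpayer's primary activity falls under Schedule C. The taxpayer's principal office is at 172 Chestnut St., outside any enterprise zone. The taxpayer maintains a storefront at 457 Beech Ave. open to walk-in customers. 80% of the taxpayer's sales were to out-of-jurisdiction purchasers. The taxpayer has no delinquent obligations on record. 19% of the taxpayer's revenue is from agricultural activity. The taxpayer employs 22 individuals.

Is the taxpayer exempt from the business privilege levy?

(i) >40% out-of-jur. sales — holds.
(ii) state-registered — met.
(a) = T OR T = true.
(i) in enterprise zone — fails.
(ii) ≤ 13 employees — fails.
(iii) ≥70% agricultural — fails.
So (b) is not satisfied (F OR F OR F).
So (1) is not satisfied (T AND F).
(a) no delinquency — satisfied.
(b) not (has storefront) — not met.
(2) = T AND F = false.
Overall: F OR F → false.

No — not exempt.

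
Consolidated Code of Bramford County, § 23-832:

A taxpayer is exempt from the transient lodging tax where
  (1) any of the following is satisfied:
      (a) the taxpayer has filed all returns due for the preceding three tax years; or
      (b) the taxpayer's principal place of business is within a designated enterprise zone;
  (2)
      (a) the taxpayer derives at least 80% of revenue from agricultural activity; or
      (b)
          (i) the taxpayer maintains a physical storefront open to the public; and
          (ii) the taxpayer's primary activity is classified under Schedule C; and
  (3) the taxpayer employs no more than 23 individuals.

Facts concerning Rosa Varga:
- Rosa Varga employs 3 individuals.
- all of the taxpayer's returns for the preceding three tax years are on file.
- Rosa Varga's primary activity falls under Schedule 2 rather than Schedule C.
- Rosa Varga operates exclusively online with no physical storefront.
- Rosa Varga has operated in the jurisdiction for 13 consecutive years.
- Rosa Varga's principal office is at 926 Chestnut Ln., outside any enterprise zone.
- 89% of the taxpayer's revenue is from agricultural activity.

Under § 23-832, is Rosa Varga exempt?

Yes — exempt.

(a) returns current — satisfied.
(b) in enterprise zone — not met.
(1): T OR F → true.
(a) ≥80% agricultural — holds.
(i) has storefront — not met.
(ii) Schedule C activity — not satisfied.
(b): F AND F → false.
(2) = T OR F = true.
(3) ≤ 23 employees — satisfied.
Overall = T AND T AND T = true.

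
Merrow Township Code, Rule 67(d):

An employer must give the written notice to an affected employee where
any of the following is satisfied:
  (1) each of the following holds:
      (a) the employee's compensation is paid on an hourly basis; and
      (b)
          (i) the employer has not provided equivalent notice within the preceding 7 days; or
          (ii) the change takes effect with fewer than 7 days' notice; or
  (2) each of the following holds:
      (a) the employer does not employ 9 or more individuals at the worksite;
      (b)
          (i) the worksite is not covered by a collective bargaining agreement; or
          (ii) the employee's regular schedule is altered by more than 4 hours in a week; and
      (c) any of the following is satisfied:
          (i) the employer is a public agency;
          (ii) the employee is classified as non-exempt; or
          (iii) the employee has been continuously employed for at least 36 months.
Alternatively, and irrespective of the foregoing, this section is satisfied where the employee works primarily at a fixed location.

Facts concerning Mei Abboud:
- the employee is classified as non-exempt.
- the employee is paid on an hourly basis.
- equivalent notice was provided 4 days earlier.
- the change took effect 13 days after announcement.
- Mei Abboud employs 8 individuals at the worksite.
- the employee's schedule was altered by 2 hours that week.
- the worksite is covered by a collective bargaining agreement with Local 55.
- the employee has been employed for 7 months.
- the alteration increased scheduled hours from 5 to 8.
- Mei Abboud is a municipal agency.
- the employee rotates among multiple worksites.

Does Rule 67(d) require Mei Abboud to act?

(a) hourly-paid — satisfied.
(i) no recent notice — fails.
(ii) < 7 days' notice — fails.
(b) = F OR F = false.
(1): T AND F → false.
(a) not (≥ 9 at site) — satisfied.
(i) no CBA — fails.
(ii) schedule shift > 4h — not met.
(b): F OR F → false.
(i) public agency — holds.
(ii) non-exempt — holds.
(iii) tenure ≥ 36 mo. — not met.
So (c) is satisfied (T OR T OR F).
(2) = T AND F AND T = false.
So Overall is not satisfied (F OR F).
Exception (fixed location) — not satisfied.
Result: main false OR exception false → false.

No — not required.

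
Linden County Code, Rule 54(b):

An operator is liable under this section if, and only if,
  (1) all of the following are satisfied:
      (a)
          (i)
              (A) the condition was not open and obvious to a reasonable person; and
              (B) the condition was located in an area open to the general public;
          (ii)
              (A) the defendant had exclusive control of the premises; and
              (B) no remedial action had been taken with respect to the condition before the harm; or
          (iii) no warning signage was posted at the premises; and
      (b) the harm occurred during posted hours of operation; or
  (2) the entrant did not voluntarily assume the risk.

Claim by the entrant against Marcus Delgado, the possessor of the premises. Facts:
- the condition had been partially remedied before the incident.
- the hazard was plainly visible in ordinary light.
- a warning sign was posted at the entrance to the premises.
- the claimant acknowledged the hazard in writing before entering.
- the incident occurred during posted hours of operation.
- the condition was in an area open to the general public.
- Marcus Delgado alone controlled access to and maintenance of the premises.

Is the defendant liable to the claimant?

(A) not open/obvious — not satisfied.
(B) public area — holds.
(i): F AND T → false.
(A) exclusive control — met.
(B) no remedial action — not satisfied.
(ii): T AND F → false.
(iii) no signage posted — not satisfied.
(a) = F OR F OR F = false.
(b) during posted hours — satisfied.
So (1) is not satisfied (F AND T).
(2) no assumed risk — fails.
Overall: F OR F → false.

No — not liable.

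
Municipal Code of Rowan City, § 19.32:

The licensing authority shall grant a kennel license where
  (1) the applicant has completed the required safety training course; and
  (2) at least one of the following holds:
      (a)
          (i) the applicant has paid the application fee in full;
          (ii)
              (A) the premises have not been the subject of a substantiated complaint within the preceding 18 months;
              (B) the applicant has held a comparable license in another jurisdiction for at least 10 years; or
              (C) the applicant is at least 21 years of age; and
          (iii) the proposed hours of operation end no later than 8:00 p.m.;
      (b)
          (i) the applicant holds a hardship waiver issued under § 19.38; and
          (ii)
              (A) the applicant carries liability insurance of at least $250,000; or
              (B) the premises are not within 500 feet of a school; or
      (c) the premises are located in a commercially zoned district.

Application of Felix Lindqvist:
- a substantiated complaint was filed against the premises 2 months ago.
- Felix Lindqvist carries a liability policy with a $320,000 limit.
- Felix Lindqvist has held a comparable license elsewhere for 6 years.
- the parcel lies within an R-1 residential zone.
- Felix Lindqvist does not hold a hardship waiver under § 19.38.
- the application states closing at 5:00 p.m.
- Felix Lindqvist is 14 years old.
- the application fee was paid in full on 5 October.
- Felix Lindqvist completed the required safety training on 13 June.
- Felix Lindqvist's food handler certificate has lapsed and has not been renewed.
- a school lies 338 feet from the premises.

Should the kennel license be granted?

(1) safety training — met.
(i) fee paid — satisfied.
(A) no complaint in 18 mo. — not met.
(B) prior license ≥ 10 yr — fails.
(C) age ≥ 21 — not satisfied.
(ii): F OR F OR F → false.
(iii) closes by 8 p.m. — satisfied.
So (a) is not satisfied (T AND F AND T).
(i) hardship waiver — not met.
(A) insurance ≥ $250,000 — holds.
(B) ≥500 ft from school — not met.
(ii) = T OR F = true.
(b): F AND T → false.
(c) commercially zoned — not met.
(2) = F OR F OR F = false.
Overall: T AND F → false.

No — denied.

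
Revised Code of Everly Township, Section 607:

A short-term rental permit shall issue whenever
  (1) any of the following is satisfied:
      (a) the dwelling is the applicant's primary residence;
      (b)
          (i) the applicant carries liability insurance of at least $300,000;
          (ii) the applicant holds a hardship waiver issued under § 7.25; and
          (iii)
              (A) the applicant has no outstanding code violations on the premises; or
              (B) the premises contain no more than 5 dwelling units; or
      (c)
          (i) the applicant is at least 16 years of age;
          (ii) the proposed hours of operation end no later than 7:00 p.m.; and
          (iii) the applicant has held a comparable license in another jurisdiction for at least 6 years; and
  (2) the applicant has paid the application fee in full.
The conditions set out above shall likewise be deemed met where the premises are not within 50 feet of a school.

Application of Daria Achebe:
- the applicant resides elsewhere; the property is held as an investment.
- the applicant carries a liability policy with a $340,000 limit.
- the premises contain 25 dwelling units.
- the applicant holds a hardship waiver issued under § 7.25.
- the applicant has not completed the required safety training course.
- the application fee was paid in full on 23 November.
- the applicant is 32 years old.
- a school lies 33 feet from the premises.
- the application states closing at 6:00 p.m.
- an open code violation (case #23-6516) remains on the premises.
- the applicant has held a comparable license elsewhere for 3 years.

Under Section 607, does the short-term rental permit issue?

(a) primary residence — not met.
(i) insurance ≥ $300,000 — satisfied.
(ii) hardship waiver — met.
(A) no code violations — not met.
(B) ≤ 5 units — not satisfied.
(iii) = F OR F = false.
(b) = T AND T AND F = false.
(i) age ≥ 16 — satisfied.
(ii) closes by 7 p.m. — met.
(iii) prior license ≥ 6 yr — not met.
(c) = T AND T AND F = false.
(1): F OR F OR F → false.
(2) fee paid — holds.
Overall = F AND T = false.
Exception (≥50 ft from school) — not satisfied.
Result: main false OR exception false → false.

No — denied.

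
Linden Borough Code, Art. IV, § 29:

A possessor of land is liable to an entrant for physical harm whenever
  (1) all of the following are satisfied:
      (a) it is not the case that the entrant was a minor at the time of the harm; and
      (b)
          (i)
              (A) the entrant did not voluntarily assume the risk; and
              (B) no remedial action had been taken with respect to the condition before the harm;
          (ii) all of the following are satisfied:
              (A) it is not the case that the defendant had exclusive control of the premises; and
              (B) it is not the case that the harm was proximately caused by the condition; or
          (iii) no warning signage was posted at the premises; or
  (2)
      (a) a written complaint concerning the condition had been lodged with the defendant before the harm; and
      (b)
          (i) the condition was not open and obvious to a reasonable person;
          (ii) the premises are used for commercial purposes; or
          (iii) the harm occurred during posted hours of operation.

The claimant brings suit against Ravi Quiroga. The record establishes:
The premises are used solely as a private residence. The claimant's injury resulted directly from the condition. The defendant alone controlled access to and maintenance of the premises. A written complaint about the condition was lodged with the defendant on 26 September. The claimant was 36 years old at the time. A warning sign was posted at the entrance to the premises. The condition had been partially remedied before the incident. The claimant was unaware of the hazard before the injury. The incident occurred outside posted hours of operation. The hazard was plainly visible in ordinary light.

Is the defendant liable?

No — not liable.

(a) not (entrant a minor) — holds.
(A) no assumed risk — satisfied.
(B) no remedial action — not satisfied.
(i) = T AND F = false.
(A) not (exclusive control) — fails.
(B) not (proximate cause) — not met.
(ii): F AND F → false.
(iii) no signage posted — not met.
(b) = F OR F OR F = false.
(1) = T AND F = false.
(a) complaint lodged — holds.
(i) not open/obvious — not met.
(ii) commercial use — fails.
(iii) during posted hours — not satisfied.
So (b) is not satisfied (F OR F OR F).
(2): T AND F → false.
Overall = F OR F = false.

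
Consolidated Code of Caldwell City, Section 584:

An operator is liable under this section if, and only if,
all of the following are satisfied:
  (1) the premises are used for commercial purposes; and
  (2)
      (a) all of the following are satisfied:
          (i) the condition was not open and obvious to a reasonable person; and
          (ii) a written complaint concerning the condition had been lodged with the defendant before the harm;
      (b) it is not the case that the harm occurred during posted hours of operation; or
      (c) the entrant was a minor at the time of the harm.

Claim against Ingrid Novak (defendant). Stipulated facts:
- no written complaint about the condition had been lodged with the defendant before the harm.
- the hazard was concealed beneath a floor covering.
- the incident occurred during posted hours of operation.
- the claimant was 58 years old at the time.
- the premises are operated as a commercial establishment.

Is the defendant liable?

No — not liable.

(1) commercial use — met.
(i) not open/obvious — holds.
(ii) complaint lodged — not satisfied.
(a): T AND F → false.
(b) not (during posted hours) — fails.
(c) entrant a minor — not met.
So (2) is not satisfied (F OR F OR F).
So Overall is not satisfied (T AND F).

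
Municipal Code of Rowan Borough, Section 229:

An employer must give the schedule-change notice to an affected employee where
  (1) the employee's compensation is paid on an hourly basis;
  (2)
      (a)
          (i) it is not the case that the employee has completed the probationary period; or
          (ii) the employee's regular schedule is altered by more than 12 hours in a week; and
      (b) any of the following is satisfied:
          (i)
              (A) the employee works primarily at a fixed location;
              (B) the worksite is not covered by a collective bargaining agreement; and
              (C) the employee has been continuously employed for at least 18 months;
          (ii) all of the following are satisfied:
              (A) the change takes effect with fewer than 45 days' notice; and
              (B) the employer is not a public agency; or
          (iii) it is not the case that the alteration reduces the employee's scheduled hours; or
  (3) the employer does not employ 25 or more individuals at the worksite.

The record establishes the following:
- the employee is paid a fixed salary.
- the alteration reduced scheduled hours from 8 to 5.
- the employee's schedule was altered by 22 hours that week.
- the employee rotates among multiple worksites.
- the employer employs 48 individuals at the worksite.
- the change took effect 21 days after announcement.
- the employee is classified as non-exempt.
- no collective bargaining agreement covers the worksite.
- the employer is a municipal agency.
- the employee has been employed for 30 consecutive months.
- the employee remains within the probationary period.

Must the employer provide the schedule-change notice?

(1) hourly-paid — not met.
(i) not (past probation) — satisfied.
(ii) schedule shift > 12h — met.
(a): T OR T → true.
(A) fixed location — not met.
(B) no CBA — holds.
(C) tenure ≥ 18 mo. — met.
So (i) is not satisfied (F AND T AND T).
(A) < 45 days' notice — satisfied.
(B) not (public agency) — not satisfied.
(ii) = T AND F = false.
(iii) not (hours reduced) — not satisfied.
(b): F OR F OR F → false.
So (2) is not satisfied (T AND F).
(3) not (≥ 25 at site) — not met.
So Overall is not satisfied (F OR F OR F).

No — not required.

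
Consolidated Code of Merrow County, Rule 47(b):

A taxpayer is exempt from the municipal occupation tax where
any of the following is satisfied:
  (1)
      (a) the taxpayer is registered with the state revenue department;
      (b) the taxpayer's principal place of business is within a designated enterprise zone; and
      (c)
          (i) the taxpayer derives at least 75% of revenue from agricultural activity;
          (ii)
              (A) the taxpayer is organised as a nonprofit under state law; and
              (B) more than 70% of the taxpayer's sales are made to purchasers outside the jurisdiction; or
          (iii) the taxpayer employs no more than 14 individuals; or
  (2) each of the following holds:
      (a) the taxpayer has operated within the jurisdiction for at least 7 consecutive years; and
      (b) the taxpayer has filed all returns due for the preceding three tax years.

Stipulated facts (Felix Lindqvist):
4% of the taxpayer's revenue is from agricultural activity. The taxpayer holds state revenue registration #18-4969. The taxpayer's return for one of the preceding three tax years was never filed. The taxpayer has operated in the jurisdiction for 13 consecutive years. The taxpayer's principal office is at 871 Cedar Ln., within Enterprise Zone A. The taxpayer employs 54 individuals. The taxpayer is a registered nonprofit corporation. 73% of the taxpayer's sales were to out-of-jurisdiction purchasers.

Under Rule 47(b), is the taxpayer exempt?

Yes — exempt.

(a) state-registered — holds.
(b) in enterprise zone — holds.
(i) ≥75% agricultural — not satisfied.
(A) nonprofit — satisfied.
(B) >70% out-of-jur. sales — satisfied.
(ii): T AND T → true.
(iii) ≤ 14 employees — not satisfied.
So (c) is satisfied (F OR T OR F).
(1): T AND T AND T → true.
(a) ≥ 7 yrs in jurisdiction — satisfied.
(b) returns current — not satisfied.
(2): T AND F → false.
Overall = T OR F = true.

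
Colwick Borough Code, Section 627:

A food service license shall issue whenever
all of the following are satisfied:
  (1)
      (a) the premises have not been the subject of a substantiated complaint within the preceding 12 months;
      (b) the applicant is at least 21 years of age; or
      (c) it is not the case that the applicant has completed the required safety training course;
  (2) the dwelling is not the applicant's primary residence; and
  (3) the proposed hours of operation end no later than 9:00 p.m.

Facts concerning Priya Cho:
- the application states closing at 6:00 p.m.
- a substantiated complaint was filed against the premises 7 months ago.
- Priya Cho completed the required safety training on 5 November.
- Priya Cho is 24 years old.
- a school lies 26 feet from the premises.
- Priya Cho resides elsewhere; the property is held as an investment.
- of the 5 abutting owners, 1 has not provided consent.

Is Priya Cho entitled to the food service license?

(a) no complaint in 12 mo. — not met.
(b) age ≥ 21 — satisfied.
(c) not (safety training) — fails.
(1): F OR T OR F → true.
(2) not (primary residence) — holds.
(3) closes by 9 p.m. — satisfied.
So Overall is satisfied (T AND T AND T).

Yes — granted.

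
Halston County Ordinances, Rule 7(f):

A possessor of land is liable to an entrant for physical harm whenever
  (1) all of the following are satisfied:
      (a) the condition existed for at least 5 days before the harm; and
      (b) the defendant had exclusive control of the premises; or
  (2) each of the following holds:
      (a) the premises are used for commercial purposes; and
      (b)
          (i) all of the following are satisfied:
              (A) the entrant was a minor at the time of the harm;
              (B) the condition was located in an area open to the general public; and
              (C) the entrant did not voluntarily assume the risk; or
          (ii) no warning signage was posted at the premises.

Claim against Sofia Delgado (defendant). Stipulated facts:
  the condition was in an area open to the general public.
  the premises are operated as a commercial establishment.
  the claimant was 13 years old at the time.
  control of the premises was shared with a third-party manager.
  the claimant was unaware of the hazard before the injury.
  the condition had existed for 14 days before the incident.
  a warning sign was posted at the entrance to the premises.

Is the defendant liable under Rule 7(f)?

Yes — liable.

(a) condition ≥5 days old — satisfied.
(b) exclusive control — not satisfied.
So (1) is not satisfied (T AND F).
(a) commercial use — met.
(A) entrant a minor — holds.
(B) public area — met.
(C) no assumed risk — met.
(i) = T AND T AND T = true.
(ii) no signage posted — not satisfied.
(b): T OR F → true.
(2): T AND T → true.
So Overall is satisfied (F OR T).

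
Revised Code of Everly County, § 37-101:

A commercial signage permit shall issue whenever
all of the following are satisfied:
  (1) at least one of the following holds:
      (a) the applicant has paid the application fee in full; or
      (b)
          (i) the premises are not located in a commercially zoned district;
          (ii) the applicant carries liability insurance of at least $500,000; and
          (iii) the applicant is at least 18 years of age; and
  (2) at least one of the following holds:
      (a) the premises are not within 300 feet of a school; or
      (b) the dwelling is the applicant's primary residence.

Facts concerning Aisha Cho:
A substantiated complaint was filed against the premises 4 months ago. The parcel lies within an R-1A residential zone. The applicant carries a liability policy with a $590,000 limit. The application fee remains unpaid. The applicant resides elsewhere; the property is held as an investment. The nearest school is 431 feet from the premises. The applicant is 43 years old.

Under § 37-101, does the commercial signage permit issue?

(a) fee paid — not met.
(i) not (commercially zoned) — met.
(ii) insurance ≥ $500,000 — holds.
(iii) age ≥ 18 — holds.
So (b) is satisfied (T AND T AND T).
(1): F OR T → true.
(a) ≥300 ft from school — holds.
(b) primary residence — not satisfied.
(2) = T OR F = true.
Overall: T AND T → true.

Yes — granted.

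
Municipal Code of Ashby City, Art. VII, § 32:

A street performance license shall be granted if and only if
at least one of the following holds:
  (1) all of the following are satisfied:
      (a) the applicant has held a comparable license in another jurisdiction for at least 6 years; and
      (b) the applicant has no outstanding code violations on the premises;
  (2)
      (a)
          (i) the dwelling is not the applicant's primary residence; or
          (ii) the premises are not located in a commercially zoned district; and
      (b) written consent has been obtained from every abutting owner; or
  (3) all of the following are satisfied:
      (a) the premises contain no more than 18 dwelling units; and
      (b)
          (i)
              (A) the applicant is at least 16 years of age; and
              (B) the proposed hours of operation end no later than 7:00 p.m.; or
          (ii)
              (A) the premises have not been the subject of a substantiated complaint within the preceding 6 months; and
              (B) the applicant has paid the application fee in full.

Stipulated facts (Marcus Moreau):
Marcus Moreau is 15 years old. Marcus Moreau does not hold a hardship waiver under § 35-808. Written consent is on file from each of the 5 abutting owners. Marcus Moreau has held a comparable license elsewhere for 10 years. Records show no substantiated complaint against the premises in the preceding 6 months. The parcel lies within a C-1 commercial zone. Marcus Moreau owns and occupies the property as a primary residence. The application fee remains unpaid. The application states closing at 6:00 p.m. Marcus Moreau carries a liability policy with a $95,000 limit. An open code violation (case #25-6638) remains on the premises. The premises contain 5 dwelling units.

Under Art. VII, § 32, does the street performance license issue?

No — denied.

(a) prior license ≥ 6 yr — met.
(b) no code violations — not met.
(1) = T AND F = false.
(i) not (primary residence) — not satisfied.
(ii) not (commercially zoned) — not met.
(a): F OR F → false.
(b) all abutters consent — met.
(2): F AND T → false.
(a) ≤ 18 units — holds.
(A) age ≥ 16 — not met.
(B) closes by 7 p.m. — met.
(i): F AND T → false.
(A) no complaint in 6 mo. — holds.
(B) fee paid — fails.
So (ii) is not satisfied (T AND F).
(b) = F OR F = false.
So (3) is not satisfied (T AND F).
So Overall is not satisfied (F OR F OR F).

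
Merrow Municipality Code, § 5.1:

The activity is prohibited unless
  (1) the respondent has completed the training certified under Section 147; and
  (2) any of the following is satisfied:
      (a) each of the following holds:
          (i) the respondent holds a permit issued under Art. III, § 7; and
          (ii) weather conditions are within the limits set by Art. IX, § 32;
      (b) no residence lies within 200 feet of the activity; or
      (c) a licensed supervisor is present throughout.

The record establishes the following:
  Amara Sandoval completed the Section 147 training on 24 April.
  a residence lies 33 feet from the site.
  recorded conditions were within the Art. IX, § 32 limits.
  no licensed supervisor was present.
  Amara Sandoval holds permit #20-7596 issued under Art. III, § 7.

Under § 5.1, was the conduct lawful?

Yes — lawful.

(1) training certified — met.
(i) holds permit — holds.
(ii) weather ok — satisfied.
So (a) is satisfied (T AND T).
(b) no residence in 200 ft — fails.
(c) supervisor present — fails.
(2) = T OR F OR F = true.
Overall = T AND T = true.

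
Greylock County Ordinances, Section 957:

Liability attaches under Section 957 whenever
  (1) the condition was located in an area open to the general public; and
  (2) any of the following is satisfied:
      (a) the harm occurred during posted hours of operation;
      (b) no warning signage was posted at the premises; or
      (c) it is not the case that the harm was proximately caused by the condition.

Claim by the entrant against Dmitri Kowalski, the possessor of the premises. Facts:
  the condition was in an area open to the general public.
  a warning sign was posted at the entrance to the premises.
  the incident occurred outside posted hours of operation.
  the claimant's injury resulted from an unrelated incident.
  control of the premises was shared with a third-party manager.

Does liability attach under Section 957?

(1) public area — satisfied.
(a) during posted hours — not satisfied.
(b) no signage posted — fails.
(c) not (proximate cause) — satisfied.
(2) = F OR F OR T = true.
So Overall is satisfied (T AND T).

Yes — liable.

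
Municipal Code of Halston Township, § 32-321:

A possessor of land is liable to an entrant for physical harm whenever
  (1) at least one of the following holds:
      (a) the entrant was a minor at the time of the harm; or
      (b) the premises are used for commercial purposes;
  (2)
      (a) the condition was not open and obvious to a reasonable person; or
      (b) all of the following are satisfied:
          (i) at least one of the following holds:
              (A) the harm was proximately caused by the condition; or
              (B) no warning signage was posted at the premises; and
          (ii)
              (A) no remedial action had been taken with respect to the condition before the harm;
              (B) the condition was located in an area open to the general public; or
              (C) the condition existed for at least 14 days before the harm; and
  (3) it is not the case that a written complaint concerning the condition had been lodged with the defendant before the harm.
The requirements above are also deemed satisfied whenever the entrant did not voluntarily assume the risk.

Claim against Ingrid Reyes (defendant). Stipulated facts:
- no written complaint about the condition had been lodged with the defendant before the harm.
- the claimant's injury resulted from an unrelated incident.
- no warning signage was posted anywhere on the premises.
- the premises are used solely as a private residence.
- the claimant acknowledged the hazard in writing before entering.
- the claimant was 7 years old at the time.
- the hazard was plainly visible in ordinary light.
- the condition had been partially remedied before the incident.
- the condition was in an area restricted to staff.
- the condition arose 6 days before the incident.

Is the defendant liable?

No — not liable.

(a) entrant a minor — met.
(b) commercial use — not met.
(1) = T OR F = true.
(a) not open/obvious — not met.
(A) proximate cause — not met.
(B) no signage posted — met.
So (i) is satisfied (F OR T).
(A) no remedial action — not met.
(B) public area — fails.
(C) condition ≥14 days old — not met.
(ii): F OR F OR F → false.
(b) = T AND F = false.
(2): F OR F → false.
(3) not (complaint lodged) — satisfied.
So Overall is not satisfied (T AND F AND T).
Exception (no assumed risk) — not satisfied.
Result: main false OR exception false → false.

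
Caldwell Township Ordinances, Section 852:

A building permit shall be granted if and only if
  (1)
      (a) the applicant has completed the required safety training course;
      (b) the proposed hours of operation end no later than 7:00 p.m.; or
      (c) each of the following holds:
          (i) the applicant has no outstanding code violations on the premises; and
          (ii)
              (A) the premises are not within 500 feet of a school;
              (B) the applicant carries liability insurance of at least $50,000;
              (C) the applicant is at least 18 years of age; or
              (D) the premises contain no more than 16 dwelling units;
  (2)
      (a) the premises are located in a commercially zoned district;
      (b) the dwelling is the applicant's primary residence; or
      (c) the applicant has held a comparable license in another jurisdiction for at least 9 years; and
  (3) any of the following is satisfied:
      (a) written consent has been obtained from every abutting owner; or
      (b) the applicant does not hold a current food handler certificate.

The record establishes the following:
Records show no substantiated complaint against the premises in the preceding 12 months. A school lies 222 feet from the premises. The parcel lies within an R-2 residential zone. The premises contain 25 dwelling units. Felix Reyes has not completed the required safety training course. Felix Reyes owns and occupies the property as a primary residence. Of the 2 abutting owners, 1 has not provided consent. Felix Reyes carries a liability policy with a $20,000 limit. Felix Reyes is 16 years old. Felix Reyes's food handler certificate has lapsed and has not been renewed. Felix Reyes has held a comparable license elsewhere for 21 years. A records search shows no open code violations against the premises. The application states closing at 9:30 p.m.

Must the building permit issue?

(a) safety training — not met.
(b) closes by 7 p.m. — not satisfied.
(i) no code violations — holds.
(A) ≥500 ft from school — not satisfied.
(B) insurance ≥ $50,000 — not met.
(C) age ≥ 18 — fails.
(D) ≤ 16 units — fails.
(ii): F OR F OR F OR F → false.
So (c) is not satisfied (T AND F).
(1): F OR F OR F → false.
(a) commercially zoned — fails.
(b) primary residence — met.
(c) prior license ≥ 9 yr — holds.
So (2) is satisfied (F OR T OR T).
(a) all abutters consent — fails.
(b) not (food handler cert.) — satisfied.
(3) = F OR T = true.
So Overall is not satisfied (F AND T AND T).

No — denied.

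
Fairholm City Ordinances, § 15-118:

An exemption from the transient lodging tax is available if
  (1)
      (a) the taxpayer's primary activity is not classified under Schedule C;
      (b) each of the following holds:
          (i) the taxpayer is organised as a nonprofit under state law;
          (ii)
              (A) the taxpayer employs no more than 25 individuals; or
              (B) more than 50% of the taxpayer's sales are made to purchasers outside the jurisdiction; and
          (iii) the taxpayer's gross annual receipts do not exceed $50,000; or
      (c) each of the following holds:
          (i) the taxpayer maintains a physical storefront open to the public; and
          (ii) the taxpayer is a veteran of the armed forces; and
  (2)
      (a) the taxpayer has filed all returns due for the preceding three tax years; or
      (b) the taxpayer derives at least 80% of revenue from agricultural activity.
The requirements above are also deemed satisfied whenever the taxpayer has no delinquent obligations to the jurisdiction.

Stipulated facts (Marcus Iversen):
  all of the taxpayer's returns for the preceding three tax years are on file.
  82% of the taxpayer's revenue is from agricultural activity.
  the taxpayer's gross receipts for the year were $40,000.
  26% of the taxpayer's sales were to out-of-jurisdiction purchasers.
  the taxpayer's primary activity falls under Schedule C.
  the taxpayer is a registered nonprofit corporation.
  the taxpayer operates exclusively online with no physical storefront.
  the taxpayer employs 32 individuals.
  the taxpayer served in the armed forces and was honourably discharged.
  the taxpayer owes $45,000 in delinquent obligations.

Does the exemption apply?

(a) not (Schedule C activity) — fails.
(i) nonprofit — met.
(A) ≤ 25 employees — not satisfied.
(B) >50% out-of-jur. sales — not satisfied.
(ii) = F OR F = false.
(iii) receipts ≤ $50,000 — satisfied.
So (b) is not satisfied (T AND F AND T).
(i) has storefront — not satisfied.
(ii) veteran — met.
(c) = F AND T = false.
So (1) is not satisfied (F OR F OR F).
(a) returns current — met.
(b) ≥80% agricultural — met.
(2): T OR T → true.
So Overall is not satisfied (F AND T).
Exception (no delinquency) — not satisfied.
Result: main false OR exception false → false.

No — not exempt.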